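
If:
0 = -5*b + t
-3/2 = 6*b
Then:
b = -1/4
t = -5/4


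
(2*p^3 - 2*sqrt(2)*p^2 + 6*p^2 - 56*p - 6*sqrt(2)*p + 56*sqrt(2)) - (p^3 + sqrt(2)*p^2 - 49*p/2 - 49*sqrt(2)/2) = p^3 - 3*sqrt(2)*p^2 + 6*p^2 - 63*p/2 - 6*sqrt(2)*p + 161*sqrt(2)/2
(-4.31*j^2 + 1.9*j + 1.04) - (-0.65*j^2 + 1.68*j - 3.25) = -3.66*j^2 + 0.22*j + 4.29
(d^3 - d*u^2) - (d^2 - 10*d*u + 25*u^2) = d^3 - d^2 - d*u^2 + 10*d*u - 25*u^2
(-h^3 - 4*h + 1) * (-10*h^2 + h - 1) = 10*h^5 - h^4 + 41*h^3 - 14*h^2 + 5*h - 1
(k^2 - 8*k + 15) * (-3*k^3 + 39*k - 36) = -3*k^5 + 24*k^4 - 6*k^3 - 348*k^2 + 873*k - 540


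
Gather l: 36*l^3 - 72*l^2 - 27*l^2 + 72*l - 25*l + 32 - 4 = 36*l^3 - 99*l^2 + 47*l + 28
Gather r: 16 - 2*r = 16 - 2*r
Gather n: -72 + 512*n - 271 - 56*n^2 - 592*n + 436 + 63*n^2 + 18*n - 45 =7*n^2 - 62*n + 48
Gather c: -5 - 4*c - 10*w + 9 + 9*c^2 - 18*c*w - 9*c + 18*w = 9*c^2 + c*(-18*w - 13) + 8*w + 4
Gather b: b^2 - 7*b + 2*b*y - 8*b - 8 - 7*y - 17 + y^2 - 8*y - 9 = b^2 + b*(2*y - 15) + y^2 - 15*y - 34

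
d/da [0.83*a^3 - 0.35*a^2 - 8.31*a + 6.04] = 2.49*a^2 - 0.7*a - 8.31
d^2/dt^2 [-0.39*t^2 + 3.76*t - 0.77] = -0.780000000000000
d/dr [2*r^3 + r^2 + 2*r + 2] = 6*r^2 + 2*r + 2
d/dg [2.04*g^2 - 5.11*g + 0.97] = 4.08*g - 5.11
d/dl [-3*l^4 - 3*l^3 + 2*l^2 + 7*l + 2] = -12*l^3 - 9*l^2 + 4*l + 7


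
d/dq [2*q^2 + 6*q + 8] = 4*q + 6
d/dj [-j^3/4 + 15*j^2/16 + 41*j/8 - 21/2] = -3*j^2/4 + 15*j/8 + 41/8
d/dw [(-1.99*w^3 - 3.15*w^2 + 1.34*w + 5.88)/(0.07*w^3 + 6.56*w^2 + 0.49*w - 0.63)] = (-12.8339*w^4 - 2.1378*w^3 - 7.8076*w^2 - 73.1766*w - 3.7254)/(0.0049*w^6 + 0.9184*w^5 + 43.1022*w^4 + 6.3406*w^3 - 8.0255*w^2 - 0.6174*w + 0.3969)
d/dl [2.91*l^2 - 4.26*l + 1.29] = 5.82*l - 4.26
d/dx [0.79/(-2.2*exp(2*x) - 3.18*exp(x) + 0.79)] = (3.476*exp(x) + 2.5122)*exp(x)/(2.2*exp(2*x) + 3.18*exp(x) - 0.79)^2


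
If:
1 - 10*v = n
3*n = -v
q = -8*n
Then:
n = -1/29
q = 8/29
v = 3/29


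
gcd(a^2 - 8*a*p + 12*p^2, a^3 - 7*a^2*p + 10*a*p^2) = -a + 2*p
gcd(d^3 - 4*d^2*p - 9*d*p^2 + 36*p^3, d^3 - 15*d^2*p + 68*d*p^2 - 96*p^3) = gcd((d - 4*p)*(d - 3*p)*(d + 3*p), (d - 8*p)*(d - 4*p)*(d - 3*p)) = d^2 - 7*d*p + 12*p^2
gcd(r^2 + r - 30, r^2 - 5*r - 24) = 1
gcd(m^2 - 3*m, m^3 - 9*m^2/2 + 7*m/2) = m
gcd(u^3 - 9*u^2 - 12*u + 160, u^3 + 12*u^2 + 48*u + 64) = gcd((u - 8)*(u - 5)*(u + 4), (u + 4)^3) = u + 4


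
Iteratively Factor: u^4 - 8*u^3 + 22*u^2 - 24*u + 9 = (u - 3)*(u^3 - 5*u^2 + 7*u - 3) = (u - 3)^2*(u^2 - 2*u + 1) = (u - 3)^2*(u - 1)*(u - 1)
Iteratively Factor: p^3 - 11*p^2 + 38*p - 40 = (p - 5)*(p^2 - 6*p + 8) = (p - 5)*(p - 4)*(p - 2)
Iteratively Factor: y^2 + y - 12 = (y - 3)*(y + 4)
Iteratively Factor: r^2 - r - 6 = (r + 2)*(r - 3)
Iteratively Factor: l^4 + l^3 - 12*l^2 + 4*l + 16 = (l - 2)*(l^3 + 3*l^2 - 6*l - 8) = (l - 2)^2*(l^2 + 5*l + 4) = (l - 2)^2*(l + 4)*(l + 1)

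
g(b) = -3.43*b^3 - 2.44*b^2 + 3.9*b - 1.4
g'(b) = -10.29*b^2 - 4.88*b + 3.9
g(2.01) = -31.27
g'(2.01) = -47.48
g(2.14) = -37.84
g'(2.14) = -53.67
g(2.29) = -46.46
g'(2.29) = -61.24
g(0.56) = -0.58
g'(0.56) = -2.06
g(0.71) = -1.09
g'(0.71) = -4.75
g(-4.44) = 233.41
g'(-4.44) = -177.29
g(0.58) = -0.63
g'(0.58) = -2.39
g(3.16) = -121.67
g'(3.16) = -114.27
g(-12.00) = 5527.48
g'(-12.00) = -1419.30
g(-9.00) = 2266.33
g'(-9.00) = -785.67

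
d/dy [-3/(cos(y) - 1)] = -3*sin(y)/(cos(y) - 1)^2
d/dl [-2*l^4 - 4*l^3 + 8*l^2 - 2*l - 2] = -8*l^3 - 12*l^2 + 16*l - 2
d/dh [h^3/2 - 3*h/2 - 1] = 3*h^2/2 - 3/2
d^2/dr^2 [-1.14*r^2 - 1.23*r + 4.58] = -2.28000000000000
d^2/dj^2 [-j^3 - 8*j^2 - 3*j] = -6*j - 16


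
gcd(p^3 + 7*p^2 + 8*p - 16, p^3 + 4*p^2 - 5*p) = p - 1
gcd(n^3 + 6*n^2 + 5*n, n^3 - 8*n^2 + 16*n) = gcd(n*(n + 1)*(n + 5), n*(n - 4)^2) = n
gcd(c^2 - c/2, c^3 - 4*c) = c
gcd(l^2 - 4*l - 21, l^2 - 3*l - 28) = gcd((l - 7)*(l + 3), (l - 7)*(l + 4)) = l - 7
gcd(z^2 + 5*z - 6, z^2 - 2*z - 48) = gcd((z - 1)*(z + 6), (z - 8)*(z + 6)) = z + 6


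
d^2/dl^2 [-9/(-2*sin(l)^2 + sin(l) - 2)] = 9*(-16*sin(l)^4 + 6*sin(l)^3 + 39*sin(l)^2 - 14*sin(l) - 6)/(-sin(l) - cos(2*l) + 3)^3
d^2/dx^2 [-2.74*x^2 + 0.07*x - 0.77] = -5.48000000000000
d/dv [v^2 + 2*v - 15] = 2*v + 2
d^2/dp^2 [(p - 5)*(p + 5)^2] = 6*p + 10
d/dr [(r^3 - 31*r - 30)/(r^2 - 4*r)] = (r^4 - 8*r^3 + 31*r^2 + 60*r - 120)/(r^2*(r^2 - 8*r + 16))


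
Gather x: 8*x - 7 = 8*x - 7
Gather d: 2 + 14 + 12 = 28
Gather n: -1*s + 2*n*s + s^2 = 2*n*s + s^2 - s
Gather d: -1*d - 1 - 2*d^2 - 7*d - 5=-2*d^2 - 8*d - 6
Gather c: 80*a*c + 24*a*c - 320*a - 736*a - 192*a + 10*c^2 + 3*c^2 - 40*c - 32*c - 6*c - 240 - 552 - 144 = -1248*a + 13*c^2 + c*(104*a - 78) - 936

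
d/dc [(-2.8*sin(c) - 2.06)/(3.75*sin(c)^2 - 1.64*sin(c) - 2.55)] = (10.5*sin(c)^2 + 15.45*sin(c) + 3.7616)*cos(c)/(14.0625*sin(c)^4 - 12.3*sin(c)^3 - 16.4354*sin(c)^2 + 8.364*sin(c) + 6.5025)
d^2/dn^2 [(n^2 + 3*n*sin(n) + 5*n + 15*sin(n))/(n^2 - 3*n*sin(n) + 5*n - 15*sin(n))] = 6*(-n^2*sin(n) - 2*n*cos(n) + 3*n*cos(2*n)/2 + 9*n/2 + 2*sin(n) - 3*sin(2*n))/(n - 3*sin(n))^3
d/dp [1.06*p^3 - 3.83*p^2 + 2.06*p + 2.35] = 3.18*p^2 - 7.66*p + 2.06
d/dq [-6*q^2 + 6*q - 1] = 6 - 12*q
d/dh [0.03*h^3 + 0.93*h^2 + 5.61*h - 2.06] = 0.09*h^2 + 1.86*h + 5.61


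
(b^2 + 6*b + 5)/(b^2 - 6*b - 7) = (b + 5)/(b - 7)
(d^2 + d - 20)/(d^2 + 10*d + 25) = (d - 4)/(d + 5)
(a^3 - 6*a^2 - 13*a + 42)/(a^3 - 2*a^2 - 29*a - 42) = (a - 2)/(a + 2)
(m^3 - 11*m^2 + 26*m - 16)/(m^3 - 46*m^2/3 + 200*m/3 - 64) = 3*(m^2 - 3*m + 2)/(3*m^2 - 22*m + 24)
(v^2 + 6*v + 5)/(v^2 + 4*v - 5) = (v + 1)/(v - 1)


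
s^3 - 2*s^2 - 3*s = s*(s - 3)*(s + 1)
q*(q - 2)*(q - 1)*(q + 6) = q^4 + 3*q^3 - 16*q^2 + 12*q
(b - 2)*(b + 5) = b^2 + 3*b - 10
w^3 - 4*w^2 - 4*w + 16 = (w - 4)*(w - 2)*(w + 2)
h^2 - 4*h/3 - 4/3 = (h - 2)*(h + 2/3)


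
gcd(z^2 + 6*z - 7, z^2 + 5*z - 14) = z + 7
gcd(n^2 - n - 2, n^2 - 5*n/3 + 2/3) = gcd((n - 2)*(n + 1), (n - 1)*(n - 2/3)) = 1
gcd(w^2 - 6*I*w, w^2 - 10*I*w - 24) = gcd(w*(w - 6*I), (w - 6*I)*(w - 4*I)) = w - 6*I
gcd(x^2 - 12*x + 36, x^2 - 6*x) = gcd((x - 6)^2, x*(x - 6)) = x - 6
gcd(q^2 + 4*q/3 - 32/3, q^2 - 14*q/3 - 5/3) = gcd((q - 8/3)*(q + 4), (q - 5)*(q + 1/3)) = 1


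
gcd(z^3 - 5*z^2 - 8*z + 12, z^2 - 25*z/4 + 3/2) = z - 6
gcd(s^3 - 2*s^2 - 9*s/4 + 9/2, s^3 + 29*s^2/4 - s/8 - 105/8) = s + 3/2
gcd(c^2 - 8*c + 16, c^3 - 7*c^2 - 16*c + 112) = c - 4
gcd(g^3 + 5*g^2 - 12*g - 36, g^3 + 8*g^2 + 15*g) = 1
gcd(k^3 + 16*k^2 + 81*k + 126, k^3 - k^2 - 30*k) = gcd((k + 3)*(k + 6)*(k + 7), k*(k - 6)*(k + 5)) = 1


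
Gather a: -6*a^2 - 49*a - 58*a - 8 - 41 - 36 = -6*a^2 - 107*a - 85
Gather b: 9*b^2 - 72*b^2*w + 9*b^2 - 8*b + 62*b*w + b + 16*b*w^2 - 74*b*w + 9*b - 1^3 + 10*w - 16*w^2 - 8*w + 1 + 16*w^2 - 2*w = b^2*(18 - 72*w) + b*(16*w^2 - 12*w + 2)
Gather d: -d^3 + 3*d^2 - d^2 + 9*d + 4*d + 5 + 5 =-d^3 + 2*d^2 + 13*d + 10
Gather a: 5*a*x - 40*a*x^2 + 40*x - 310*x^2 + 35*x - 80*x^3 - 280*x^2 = a*(-40*x^2 + 5*x) - 80*x^3 - 590*x^2 + 75*x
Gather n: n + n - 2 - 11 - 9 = 2*n - 22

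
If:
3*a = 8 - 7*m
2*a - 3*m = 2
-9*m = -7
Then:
No Solution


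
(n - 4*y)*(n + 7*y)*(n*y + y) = n^3*y + 3*n^2*y^2 + n^2*y - 28*n*y^3 + 3*n*y^2 - 28*y^3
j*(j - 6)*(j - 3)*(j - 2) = j^4 - 11*j^3 + 36*j^2 - 36*j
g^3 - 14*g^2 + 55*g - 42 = (g - 7)*(g - 6)*(g - 1)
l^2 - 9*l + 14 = (l - 7)*(l - 2)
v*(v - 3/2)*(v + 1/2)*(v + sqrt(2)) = v^4 - v^3 + sqrt(2)*v^3 - sqrt(2)*v^2 - 3*v^2/4 - 3*sqrt(2)*v/4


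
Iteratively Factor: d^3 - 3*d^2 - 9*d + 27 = (d - 3)*(d^2 - 9) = (d - 3)^2*(d + 3)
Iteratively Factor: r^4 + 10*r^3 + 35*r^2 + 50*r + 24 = (r + 4)*(r^3 + 6*r^2 + 11*r + 6) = (r + 1)*(r + 4)*(r^2 + 5*r + 6) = (r + 1)*(r + 3)*(r + 4)*(r + 2)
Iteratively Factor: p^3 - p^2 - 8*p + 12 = (p - 2)*(p^2 + p - 6) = (p - 2)*(p + 3)*(p - 2)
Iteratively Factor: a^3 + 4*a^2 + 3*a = (a)*(a^2 + 4*a + 3) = a*(a + 1)*(a + 3)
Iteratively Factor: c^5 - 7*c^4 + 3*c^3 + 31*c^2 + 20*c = (c + 1)*(c^4 - 8*c^3 + 11*c^2 + 20*c) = (c + 1)^2*(c^3 - 9*c^2 + 20*c) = (c - 4)*(c + 1)^2*(c^2 - 5*c) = c*(c - 4)*(c + 1)^2*(c - 5)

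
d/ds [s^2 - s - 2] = 2*s - 1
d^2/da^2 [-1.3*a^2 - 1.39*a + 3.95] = -2.60000000000000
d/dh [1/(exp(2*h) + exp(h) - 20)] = (-2*exp(h) - 1)*exp(h)/(exp(2*h) + exp(h) - 20)^2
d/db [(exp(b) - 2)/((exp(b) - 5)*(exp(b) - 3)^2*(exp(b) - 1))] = (-3*exp(3*b) + 23*exp(2*b) - 53*exp(b) + 41)*exp(b)/(exp(7*b) - 21*exp(6*b) + 181*exp(5*b) - 825*exp(4*b) + 2131*exp(3*b) - 3087*exp(2*b) + 2295*exp(b) - 675)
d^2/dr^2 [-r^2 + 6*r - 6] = -2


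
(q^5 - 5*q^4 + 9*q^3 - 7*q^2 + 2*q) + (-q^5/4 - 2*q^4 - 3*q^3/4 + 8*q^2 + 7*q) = 3*q^5/4 - 7*q^4 + 33*q^3/4 + q^2 + 9*q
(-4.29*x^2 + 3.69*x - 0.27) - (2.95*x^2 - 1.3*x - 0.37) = -7.24*x^2 + 4.99*x + 0.1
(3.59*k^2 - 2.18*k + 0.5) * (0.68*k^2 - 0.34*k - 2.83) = 2.4412*k^4 - 2.703*k^3 - 9.0785*k^2 + 5.9994*k - 1.415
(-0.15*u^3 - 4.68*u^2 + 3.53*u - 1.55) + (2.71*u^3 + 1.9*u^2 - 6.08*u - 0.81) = 2.56*u^3 - 2.78*u^2 - 2.55*u - 2.36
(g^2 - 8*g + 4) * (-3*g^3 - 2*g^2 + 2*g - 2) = -3*g^5 + 22*g^4 + 6*g^3 - 26*g^2 + 24*g - 8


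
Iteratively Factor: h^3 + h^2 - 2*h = (h)*(h^2 + h - 2) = h*(h - 1)*(h + 2)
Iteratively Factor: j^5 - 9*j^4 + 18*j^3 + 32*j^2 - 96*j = (j + 2)*(j^4 - 11*j^3 + 40*j^2 - 48*j) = j*(j + 2)*(j^3 - 11*j^2 + 40*j - 48) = j*(j - 4)*(j + 2)*(j^2 - 7*j + 12) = j*(j - 4)*(j - 3)*(j + 2)*(j - 4)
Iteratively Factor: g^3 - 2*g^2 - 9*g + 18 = (g + 3)*(g^2 - 5*g + 6) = (g - 3)*(g + 3)*(g - 2)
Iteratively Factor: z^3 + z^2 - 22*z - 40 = (z + 2)*(z^2 - z - 20) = (z + 2)*(z + 4)*(z - 5)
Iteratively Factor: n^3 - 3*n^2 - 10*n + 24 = (n + 3)*(n^2 - 6*n + 8) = (n - 4)*(n + 3)*(n - 2)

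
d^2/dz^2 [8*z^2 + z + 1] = 16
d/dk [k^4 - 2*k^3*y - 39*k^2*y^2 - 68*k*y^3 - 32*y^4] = 4*k^3 - 6*k^2*y - 78*k*y^2 - 68*y^3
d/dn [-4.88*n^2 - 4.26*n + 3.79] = -9.76*n - 4.26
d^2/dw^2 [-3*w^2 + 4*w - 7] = -6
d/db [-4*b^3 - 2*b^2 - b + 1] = -12*b^2 - 4*b - 1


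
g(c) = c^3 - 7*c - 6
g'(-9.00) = 236.00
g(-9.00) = -672.00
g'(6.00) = 101.00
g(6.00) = 168.00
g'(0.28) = -6.76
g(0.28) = -7.94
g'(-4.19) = 45.67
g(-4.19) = -50.23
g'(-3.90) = 38.63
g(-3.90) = -38.02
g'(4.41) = 51.34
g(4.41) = 48.90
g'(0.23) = -6.84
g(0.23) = -7.60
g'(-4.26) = 47.44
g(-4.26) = -53.49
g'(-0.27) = -6.78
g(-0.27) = -4.13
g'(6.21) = 108.69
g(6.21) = 190.01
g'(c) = 3*c^2 - 7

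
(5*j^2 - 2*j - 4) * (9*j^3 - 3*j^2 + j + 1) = 45*j^5 - 33*j^4 - 25*j^3 + 15*j^2 - 6*j - 4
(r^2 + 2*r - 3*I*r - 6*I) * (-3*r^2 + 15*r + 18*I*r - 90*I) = -3*r^4 + 9*r^3 + 27*I*r^3 + 84*r^2 - 81*I*r^2 - 162*r - 270*I*r - 540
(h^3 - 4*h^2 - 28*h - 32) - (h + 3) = h^3 - 4*h^2 - 29*h - 35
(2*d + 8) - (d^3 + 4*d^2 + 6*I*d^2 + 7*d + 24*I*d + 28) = -d^3 - 4*d^2 - 6*I*d^2 - 5*d - 24*I*d - 20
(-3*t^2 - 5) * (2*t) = -6*t^3 - 10*t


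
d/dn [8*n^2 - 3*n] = 16*n - 3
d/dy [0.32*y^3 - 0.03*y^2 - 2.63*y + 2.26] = 0.96*y^2 - 0.06*y - 2.63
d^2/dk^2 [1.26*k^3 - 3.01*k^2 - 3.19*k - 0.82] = 7.56*k - 6.02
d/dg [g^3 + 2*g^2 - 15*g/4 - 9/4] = 3*g^2 + 4*g - 15/4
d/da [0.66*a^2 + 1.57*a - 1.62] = 1.32*a + 1.57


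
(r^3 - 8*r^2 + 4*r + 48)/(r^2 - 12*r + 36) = (r^2 - 2*r - 8)/(r - 6)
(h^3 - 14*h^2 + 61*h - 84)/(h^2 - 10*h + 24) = (h^2 - 10*h + 21)/(h - 6)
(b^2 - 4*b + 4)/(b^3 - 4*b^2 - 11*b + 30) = (b - 2)/(b^2 - 2*b - 15)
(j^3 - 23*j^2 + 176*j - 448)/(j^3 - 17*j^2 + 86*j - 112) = (j - 8)/(j - 2)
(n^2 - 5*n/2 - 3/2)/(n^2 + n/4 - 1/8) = 4*(n - 3)/(4*n - 1)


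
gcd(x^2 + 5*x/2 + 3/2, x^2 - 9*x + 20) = 1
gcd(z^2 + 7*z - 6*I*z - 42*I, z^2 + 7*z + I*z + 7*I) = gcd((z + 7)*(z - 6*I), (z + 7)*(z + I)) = z + 7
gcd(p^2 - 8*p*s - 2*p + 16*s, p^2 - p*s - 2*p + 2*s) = p - 2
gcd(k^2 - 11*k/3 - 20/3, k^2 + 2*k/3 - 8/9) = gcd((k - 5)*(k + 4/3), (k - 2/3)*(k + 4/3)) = k + 4/3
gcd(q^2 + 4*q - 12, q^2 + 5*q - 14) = q - 2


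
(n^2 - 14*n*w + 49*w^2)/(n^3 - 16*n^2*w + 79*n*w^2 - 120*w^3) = (n^2 - 14*n*w + 49*w^2)/(n^3 - 16*n^2*w + 79*n*w^2 - 120*w^3)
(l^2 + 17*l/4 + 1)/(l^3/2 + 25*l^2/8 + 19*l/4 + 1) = 2/(l + 2)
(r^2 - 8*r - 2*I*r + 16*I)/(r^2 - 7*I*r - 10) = (r - 8)/(r - 5*I)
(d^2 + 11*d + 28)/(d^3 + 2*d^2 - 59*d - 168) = (d + 4)/(d^2 - 5*d - 24)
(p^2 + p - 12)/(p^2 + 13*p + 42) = (p^2 + p - 12)/(p^2 + 13*p + 42)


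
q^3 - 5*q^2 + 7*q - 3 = (q - 3)*(q - 1)^2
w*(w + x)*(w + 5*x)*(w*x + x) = w^4*x + 6*w^3*x^2 + w^3*x + 5*w^2*x^3 + 6*w^2*x^2 + 5*w*x^3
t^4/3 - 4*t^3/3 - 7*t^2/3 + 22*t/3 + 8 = (t/3 + 1/3)*(t - 4)*(t - 3)*(t + 2)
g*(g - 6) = g^2 - 6*g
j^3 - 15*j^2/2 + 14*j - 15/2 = (j - 5)*(j - 3/2)*(j - 1)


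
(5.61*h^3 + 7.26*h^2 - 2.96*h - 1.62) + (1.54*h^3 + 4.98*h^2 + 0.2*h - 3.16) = 7.15*h^3 + 12.24*h^2 - 2.76*h - 4.78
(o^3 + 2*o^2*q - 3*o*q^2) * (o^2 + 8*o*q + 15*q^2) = o^5 + 10*o^4*q + 28*o^3*q^2 + 6*o^2*q^3 - 45*o*q^4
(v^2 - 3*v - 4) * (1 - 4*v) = -4*v^3 + 13*v^2 + 13*v - 4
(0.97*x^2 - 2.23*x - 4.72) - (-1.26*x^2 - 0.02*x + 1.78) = 2.23*x^2 - 2.21*x - 6.5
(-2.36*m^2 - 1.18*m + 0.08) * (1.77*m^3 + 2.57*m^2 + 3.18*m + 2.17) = -4.1772*m^5 - 8.1538*m^4 - 10.3958*m^3 - 8.668*m^2 - 2.3062*m + 0.1736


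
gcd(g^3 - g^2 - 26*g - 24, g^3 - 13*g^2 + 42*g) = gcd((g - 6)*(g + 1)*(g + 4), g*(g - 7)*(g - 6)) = g - 6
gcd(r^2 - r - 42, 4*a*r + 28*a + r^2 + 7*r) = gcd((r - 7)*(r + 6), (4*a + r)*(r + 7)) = 1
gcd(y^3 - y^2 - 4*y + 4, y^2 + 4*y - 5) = y - 1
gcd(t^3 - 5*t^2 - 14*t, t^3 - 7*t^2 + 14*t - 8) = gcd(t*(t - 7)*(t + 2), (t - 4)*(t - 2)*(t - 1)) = 1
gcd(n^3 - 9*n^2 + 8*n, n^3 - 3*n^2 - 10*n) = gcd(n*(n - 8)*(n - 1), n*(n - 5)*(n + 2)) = n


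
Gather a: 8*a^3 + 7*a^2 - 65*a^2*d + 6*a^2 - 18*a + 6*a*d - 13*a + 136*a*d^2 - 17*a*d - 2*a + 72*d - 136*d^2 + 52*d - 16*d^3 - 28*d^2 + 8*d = 8*a^3 + a^2*(13 - 65*d) + a*(136*d^2 - 11*d - 33) - 16*d^3 - 164*d^2 + 132*d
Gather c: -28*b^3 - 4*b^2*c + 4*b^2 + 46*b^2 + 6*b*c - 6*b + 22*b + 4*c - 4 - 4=-28*b^3 + 50*b^2 + 16*b + c*(-4*b^2 + 6*b + 4) - 8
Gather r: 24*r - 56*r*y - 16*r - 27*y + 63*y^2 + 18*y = r*(8 - 56*y) + 63*y^2 - 9*y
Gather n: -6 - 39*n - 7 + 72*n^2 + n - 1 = 72*n^2 - 38*n - 14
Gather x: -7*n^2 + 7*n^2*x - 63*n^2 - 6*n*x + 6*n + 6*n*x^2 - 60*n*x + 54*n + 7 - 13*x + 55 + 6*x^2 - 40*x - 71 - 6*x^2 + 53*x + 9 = -70*n^2 + 6*n*x^2 + 60*n + x*(7*n^2 - 66*n)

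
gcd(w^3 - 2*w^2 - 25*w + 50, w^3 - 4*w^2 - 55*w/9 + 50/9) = w - 5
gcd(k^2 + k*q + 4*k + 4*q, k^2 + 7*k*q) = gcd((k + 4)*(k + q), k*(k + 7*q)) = 1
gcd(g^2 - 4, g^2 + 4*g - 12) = g - 2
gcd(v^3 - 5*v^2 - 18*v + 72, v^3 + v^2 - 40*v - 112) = v + 4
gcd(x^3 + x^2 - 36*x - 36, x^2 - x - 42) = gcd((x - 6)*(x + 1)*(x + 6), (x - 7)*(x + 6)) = x + 6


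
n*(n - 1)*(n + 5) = n^3 + 4*n^2 - 5*n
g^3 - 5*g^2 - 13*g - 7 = (g - 7)*(g + 1)^2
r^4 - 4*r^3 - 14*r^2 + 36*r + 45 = (r - 5)*(r - 3)*(r + 1)*(r + 3)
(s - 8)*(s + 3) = s^2 - 5*s - 24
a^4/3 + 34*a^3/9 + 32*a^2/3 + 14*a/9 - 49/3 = (a/3 + 1)*(a - 1)*(a + 7/3)*(a + 7)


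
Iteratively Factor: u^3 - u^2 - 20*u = (u + 4)*(u^2 - 5*u) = u*(u + 4)*(u - 5)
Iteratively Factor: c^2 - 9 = (c - 3)*(c + 3)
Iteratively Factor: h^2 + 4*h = (h + 4)*(h)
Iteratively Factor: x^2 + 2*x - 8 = (x + 4)*(x - 2)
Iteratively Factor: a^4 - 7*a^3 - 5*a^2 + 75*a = (a - 5)*(a^3 - 2*a^2 - 15*a) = (a - 5)^2*(a^2 + 3*a) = (a - 5)^2*(a + 3)*(a)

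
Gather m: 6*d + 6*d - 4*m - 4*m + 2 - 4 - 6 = 12*d - 8*m - 8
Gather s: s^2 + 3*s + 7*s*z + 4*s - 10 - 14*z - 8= s^2 + s*(7*z + 7) - 14*z - 18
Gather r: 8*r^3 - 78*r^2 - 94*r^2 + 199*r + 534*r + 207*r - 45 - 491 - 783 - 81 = 8*r^3 - 172*r^2 + 940*r - 1400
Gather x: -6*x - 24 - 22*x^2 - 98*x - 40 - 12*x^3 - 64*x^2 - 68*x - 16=-12*x^3 - 86*x^2 - 172*x - 80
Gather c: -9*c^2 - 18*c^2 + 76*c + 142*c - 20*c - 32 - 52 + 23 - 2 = -27*c^2 + 198*c - 63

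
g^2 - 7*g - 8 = (g - 8)*(g + 1)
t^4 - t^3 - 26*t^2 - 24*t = t*(t - 6)*(t + 1)*(t + 4)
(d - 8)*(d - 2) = d^2 - 10*d + 16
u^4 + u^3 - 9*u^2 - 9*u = u*(u - 3)*(u + 1)*(u + 3)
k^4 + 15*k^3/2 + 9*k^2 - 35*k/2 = k*(k - 1)*(k + 7/2)*(k + 5)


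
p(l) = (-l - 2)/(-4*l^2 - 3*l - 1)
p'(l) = (-l - 2)*(8*l + 3)/(-4*l^2 - 3*l - 1)^2 - 1/(-4*l^2 - 3*l - 1)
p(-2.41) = -0.02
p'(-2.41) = 0.04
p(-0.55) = 2.59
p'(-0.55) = 8.26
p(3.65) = 0.09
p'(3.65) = -0.03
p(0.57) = 0.64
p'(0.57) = -0.96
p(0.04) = 1.81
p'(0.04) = -4.45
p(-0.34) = 3.75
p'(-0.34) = -0.11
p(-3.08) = -0.04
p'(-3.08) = 0.01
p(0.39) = 0.86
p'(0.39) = -1.53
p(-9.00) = -0.02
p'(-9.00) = 0.00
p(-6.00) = -0.03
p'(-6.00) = 0.00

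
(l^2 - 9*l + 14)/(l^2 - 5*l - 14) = (l - 2)/(l + 2)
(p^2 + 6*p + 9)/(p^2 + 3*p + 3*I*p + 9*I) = (p + 3)/(p + 3*I)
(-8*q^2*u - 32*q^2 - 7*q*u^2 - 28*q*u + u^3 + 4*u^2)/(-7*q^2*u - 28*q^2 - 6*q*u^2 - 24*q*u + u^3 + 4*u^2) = (8*q - u)/(7*q - u)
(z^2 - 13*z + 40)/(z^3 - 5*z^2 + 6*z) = (z^2 - 13*z + 40)/(z*(z^2 - 5*z + 6))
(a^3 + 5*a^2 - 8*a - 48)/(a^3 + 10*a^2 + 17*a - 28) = (a^2 + a - 12)/(a^2 + 6*a - 7)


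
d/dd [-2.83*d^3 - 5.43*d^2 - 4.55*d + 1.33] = -8.49*d^2 - 10.86*d - 4.55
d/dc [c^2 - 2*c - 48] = 2*c - 2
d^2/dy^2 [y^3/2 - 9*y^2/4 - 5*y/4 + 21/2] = 3*y - 9/2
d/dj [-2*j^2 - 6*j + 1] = -4*j - 6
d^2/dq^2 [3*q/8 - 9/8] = 0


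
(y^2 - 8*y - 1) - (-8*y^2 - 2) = 9*y^2 - 8*y + 1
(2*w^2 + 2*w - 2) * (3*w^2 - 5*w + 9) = 6*w^4 - 4*w^3 + 2*w^2 + 28*w - 18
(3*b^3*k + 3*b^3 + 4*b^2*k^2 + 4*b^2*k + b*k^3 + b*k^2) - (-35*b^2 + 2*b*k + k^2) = 3*b^3*k + 3*b^3 + 4*b^2*k^2 + 4*b^2*k + 35*b^2 + b*k^3 + b*k^2 - 2*b*k - k^2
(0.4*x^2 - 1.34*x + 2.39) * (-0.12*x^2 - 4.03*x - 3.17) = -0.048*x^4 - 1.4512*x^3 + 3.8454*x^2 - 5.3839*x - 7.5763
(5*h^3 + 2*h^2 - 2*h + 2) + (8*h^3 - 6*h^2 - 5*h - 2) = 13*h^3 - 4*h^2 - 7*h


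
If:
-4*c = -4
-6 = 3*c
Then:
No Solution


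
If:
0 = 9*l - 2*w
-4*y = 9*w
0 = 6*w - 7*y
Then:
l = 0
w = 0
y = 0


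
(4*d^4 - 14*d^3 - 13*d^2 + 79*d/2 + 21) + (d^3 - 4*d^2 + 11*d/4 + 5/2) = 4*d^4 - 13*d^3 - 17*d^2 + 169*d/4 + 47/2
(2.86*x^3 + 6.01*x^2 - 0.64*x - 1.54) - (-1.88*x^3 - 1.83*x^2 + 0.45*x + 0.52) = 4.74*x^3 + 7.84*x^2 - 1.09*x - 2.06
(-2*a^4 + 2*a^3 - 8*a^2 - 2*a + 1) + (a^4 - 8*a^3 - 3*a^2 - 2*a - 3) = -a^4 - 6*a^3 - 11*a^2 - 4*a - 2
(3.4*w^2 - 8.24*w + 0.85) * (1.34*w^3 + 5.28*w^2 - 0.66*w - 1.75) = 4.556*w^5 + 6.9104*w^4 - 44.6122*w^3 + 3.9764*w^2 + 13.859*w - 1.4875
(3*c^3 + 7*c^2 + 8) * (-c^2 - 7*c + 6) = -3*c^5 - 28*c^4 - 31*c^3 + 34*c^2 - 56*c + 48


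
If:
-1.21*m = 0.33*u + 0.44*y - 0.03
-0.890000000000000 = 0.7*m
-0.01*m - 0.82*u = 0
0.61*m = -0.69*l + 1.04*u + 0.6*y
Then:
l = 4.24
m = -1.27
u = 0.02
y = 3.55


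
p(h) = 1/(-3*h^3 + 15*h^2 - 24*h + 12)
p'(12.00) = 0.00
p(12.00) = 0.00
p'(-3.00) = 0.00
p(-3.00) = 0.00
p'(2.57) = 2.71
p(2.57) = -0.65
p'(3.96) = 0.04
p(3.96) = -0.03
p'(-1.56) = 0.01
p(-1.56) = 0.01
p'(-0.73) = 0.03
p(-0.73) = 0.03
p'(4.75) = 0.01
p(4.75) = -0.01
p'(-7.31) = 0.00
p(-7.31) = 0.00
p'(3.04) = 0.36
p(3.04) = -0.15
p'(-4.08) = 0.00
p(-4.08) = 0.00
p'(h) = (9*h^2 - 30*h + 24)/(-3*h^3 + 15*h^2 - 24*h + 12)^2 = (3*h^2 - 10*h + 8)/(3*(h^3 - 5*h^2 + 8*h - 4)^2)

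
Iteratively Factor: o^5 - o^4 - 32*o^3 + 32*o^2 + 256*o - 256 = (o + 4)*(o^4 - 5*o^3 - 12*o^2 + 80*o - 64) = (o - 4)*(o + 4)*(o^3 - o^2 - 16*o + 16) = (o - 4)^2*(o + 4)*(o^2 + 3*o - 4) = (o - 4)^2*(o - 1)*(o + 4)*(o + 4)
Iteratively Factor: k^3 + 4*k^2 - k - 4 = (k + 4)*(k^2 - 1) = (k - 1)*(k + 4)*(k + 1)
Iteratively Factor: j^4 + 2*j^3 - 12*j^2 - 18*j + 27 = (j + 3)*(j^3 - j^2 - 9*j + 9) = (j + 3)^2*(j^2 - 4*j + 3) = (j - 1)*(j + 3)^2*(j - 3)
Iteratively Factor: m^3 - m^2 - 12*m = (m - 4)*(m^2 + 3*m) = m*(m - 4)*(m + 3)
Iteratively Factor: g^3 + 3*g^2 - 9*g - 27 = (g - 3)*(g^2 + 6*g + 9) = (g - 3)*(g + 3)*(g + 3)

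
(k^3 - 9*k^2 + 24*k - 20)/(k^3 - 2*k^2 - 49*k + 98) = (k^2 - 7*k + 10)/(k^2 - 49)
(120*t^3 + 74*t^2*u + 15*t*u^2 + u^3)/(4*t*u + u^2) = 30*t^2/u + 11*t + u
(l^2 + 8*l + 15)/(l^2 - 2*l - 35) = (l + 3)/(l - 7)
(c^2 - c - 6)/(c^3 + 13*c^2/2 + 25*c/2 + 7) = 2*(c - 3)/(2*c^2 + 9*c + 7)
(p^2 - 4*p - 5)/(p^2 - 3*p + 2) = (p^2 - 4*p - 5)/(p^2 - 3*p + 2)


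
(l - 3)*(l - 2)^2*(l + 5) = l^4 - 2*l^3 - 19*l^2 + 68*l - 60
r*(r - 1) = r^2 - r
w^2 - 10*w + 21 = (w - 7)*(w - 3)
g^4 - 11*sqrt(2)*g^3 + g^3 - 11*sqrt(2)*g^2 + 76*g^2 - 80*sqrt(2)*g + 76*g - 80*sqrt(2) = (g + 1)*(g - 5*sqrt(2))*(g - 4*sqrt(2))*(g - 2*sqrt(2))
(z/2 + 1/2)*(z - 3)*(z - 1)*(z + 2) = z^4/2 - z^3/2 - 7*z^2/2 + z/2 + 3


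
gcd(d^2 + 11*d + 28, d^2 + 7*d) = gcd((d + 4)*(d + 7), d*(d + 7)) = d + 7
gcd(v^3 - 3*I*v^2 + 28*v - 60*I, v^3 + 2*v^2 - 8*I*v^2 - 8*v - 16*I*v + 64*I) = 1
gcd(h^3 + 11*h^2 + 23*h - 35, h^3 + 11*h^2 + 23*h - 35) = h^3 + 11*h^2 + 23*h - 35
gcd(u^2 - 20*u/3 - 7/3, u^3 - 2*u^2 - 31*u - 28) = u - 7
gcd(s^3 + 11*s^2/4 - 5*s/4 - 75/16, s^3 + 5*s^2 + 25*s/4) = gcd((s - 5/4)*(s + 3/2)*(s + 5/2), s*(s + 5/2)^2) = s + 5/2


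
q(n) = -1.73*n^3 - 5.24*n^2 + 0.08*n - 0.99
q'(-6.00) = -123.88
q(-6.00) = 183.57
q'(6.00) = -249.64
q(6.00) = -562.83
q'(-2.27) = -2.87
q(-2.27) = -7.94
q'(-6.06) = -127.01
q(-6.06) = 191.10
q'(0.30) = -3.53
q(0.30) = -1.48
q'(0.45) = -5.69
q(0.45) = -2.17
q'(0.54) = -7.09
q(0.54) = -2.75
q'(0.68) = -9.45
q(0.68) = -3.90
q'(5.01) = -182.69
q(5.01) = -349.66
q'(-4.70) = -65.31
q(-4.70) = 62.50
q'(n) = -5.19*n^2 - 10.48*n + 0.08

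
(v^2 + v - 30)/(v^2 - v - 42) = (v - 5)/(v - 7)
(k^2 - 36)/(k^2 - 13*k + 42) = (k + 6)/(k - 7)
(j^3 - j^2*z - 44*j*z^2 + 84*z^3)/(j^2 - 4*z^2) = (j^2 + j*z - 42*z^2)/(j + 2*z)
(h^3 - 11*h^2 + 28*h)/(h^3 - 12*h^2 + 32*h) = (h - 7)/(h - 8)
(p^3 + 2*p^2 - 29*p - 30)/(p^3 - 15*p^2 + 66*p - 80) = (p^2 + 7*p + 6)/(p^2 - 10*p + 16)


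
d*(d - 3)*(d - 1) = d^3 - 4*d^2 + 3*d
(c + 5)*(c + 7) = c^2 + 12*c + 35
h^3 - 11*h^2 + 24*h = h*(h - 8)*(h - 3)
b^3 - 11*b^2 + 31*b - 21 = (b - 7)*(b - 3)*(b - 1)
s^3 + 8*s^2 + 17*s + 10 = (s + 1)*(s + 2)*(s + 5)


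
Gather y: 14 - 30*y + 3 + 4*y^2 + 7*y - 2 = 4*y^2 - 23*y + 15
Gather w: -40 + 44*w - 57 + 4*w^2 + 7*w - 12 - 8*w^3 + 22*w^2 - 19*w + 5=-8*w^3 + 26*w^2 + 32*w - 104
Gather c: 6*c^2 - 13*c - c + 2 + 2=6*c^2 - 14*c + 4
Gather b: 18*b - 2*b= 16*b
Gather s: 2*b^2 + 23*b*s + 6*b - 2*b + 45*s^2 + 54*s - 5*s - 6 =2*b^2 + 4*b + 45*s^2 + s*(23*b + 49) - 6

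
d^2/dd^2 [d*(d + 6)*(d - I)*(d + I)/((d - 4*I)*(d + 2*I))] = (2*d^6 - 12*I*d^5 + 24*d^4 + d^3*(-132 - 252*I) + d^2*(720 - 576*I) + 2016*d + 128 + 192*I)/(d^6 - 6*I*d^5 + 12*d^4 - 88*I*d^3 + 96*d^2 - 384*I*d + 512)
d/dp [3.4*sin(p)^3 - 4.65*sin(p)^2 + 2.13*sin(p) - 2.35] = (10.2*sin(p)^2 - 9.3*sin(p) + 2.13)*cos(p)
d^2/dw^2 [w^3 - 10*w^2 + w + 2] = 6*w - 20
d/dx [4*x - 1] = 4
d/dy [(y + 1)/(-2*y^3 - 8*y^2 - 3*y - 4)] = (-2*y^3 - 8*y^2 - 3*y + (y + 1)*(6*y^2 + 16*y + 3) - 4)/(2*y^3 + 8*y^2 + 3*y + 4)^2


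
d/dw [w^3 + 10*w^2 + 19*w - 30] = 3*w^2 + 20*w + 19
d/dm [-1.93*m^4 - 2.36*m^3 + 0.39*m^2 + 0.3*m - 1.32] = -7.72*m^3 - 7.08*m^2 + 0.78*m + 0.3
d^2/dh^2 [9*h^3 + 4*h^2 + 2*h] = 54*h + 8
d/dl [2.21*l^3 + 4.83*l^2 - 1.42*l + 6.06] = 6.63*l^2 + 9.66*l - 1.42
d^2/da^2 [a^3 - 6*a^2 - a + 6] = 6*a - 12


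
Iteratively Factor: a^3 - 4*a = (a)*(a^2 - 4) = a*(a + 2)*(a - 2)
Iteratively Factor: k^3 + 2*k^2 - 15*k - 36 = (k + 3)*(k^2 - k - 12) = (k + 3)^2*(k - 4)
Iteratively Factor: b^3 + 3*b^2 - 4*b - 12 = (b - 2)*(b^2 + 5*b + 6) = (b - 2)*(b + 2)*(b + 3)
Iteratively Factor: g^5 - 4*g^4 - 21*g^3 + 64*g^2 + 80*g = (g + 1)*(g^4 - 5*g^3 - 16*g^2 + 80*g) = (g - 4)*(g + 1)*(g^3 - g^2 - 20*g) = (g - 4)*(g + 1)*(g + 4)*(g^2 - 5*g) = g*(g - 4)*(g + 1)*(g + 4)*(g - 5)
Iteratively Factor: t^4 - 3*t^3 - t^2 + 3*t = (t)*(t^3 - 3*t^2 - t + 3) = t*(t - 3)*(t^2 - 1) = t*(t - 3)*(t - 1)*(t + 1)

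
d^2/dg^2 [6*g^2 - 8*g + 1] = 12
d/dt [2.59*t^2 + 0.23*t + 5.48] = 5.18*t + 0.23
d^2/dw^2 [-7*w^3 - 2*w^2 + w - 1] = -42*w - 4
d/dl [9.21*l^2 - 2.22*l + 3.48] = 18.42*l - 2.22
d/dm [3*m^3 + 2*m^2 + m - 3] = 9*m^2 + 4*m + 1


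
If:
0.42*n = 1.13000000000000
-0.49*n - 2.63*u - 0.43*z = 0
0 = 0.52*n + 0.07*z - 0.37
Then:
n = 2.69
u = 1.90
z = -14.70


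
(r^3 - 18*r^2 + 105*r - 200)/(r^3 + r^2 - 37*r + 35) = (r^2 - 13*r + 40)/(r^2 + 6*r - 7)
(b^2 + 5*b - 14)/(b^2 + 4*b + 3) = (b^2 + 5*b - 14)/(b^2 + 4*b + 3)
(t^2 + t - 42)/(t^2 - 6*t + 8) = (t^2 + t - 42)/(t^2 - 6*t + 8)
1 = 1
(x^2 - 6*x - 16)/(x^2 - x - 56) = (x + 2)/(x + 7)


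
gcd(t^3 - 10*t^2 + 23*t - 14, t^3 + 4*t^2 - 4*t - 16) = t - 2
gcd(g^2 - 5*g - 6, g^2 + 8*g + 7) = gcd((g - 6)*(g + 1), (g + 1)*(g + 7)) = g + 1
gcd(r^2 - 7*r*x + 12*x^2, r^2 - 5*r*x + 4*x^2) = -r + 4*x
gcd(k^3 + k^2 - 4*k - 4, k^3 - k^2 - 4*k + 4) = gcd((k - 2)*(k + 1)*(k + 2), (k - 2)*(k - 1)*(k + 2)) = k^2 - 4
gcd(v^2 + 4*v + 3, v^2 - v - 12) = v + 3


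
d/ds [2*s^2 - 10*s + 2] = 4*s - 10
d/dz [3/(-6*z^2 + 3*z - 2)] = 9*(4*z - 1)/(6*z^2 - 3*z + 2)^2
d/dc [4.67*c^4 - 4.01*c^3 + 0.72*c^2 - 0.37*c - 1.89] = 18.68*c^3 - 12.03*c^2 + 1.44*c - 0.37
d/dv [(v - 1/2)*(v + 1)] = 2*v + 1/2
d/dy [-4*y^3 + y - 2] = 1 - 12*y^2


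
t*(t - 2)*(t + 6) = t^3 + 4*t^2 - 12*t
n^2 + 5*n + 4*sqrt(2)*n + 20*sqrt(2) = (n + 5)*(n + 4*sqrt(2))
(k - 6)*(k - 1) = k^2 - 7*k + 6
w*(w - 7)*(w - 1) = w^3 - 8*w^2 + 7*w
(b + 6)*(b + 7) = b^2 + 13*b + 42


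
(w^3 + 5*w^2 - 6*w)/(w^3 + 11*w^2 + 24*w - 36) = w/(w + 6)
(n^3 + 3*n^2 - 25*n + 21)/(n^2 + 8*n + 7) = (n^2 - 4*n + 3)/(n + 1)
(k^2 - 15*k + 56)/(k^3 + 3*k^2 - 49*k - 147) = (k - 8)/(k^2 + 10*k + 21)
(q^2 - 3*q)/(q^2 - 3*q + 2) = q*(q - 3)/(q^2 - 3*q + 2)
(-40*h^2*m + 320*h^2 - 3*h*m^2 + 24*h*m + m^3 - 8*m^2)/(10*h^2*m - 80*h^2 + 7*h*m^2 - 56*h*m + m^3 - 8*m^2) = (-8*h + m)/(2*h + m)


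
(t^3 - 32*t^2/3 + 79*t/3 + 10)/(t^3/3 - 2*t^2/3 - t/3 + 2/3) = (3*t^3 - 32*t^2 + 79*t + 30)/(t^3 - 2*t^2 - t + 2)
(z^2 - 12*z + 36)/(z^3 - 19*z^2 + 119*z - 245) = (z^2 - 12*z + 36)/(z^3 - 19*z^2 + 119*z - 245)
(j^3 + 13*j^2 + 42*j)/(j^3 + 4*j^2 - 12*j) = (j + 7)/(j - 2)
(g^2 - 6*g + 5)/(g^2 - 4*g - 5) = (g - 1)/(g + 1)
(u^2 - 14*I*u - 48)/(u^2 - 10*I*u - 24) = (u - 8*I)/(u - 4*I)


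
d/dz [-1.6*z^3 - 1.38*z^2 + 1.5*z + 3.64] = -4.8*z^2 - 2.76*z + 1.5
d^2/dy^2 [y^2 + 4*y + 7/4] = 2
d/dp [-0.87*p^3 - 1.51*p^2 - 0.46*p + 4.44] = -2.61*p^2 - 3.02*p - 0.46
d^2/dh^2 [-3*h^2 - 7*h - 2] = -6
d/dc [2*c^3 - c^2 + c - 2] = 6*c^2 - 2*c + 1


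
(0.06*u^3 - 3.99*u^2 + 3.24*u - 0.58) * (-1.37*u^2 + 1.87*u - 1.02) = -0.0822*u^5 + 5.5785*u^4 - 11.9613*u^3 + 10.9232*u^2 - 4.3894*u + 0.5916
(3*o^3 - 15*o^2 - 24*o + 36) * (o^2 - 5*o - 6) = 3*o^5 - 30*o^4 + 33*o^3 + 246*o^2 - 36*o - 216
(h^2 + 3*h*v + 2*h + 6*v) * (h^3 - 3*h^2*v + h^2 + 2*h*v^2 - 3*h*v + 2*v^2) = h^5 + 3*h^4 - 7*h^3*v^2 + 2*h^3 + 6*h^2*v^3 - 21*h^2*v^2 + 18*h*v^3 - 14*h*v^2 + 12*v^3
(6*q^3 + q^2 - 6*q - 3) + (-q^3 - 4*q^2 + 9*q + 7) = 5*q^3 - 3*q^2 + 3*q + 4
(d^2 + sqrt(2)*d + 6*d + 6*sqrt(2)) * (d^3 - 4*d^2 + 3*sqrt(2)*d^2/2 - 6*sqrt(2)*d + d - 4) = d^5 + 2*d^4 + 5*sqrt(2)*d^4/2 - 20*d^3 + 5*sqrt(2)*d^3 - 59*sqrt(2)*d^2 + 8*d^2 - 96*d + 2*sqrt(2)*d - 24*sqrt(2)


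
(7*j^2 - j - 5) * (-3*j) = -21*j^3 + 3*j^2 + 15*j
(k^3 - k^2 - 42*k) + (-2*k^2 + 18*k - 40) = k^3 - 3*k^2 - 24*k - 40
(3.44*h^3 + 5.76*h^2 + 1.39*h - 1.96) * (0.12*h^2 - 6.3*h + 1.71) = 0.4128*h^5 - 20.9808*h^4 - 30.2388*h^3 + 0.857399999999998*h^2 + 14.7249*h - 3.3516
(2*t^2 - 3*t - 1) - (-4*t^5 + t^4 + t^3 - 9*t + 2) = 4*t^5 - t^4 - t^3 + 2*t^2 + 6*t - 3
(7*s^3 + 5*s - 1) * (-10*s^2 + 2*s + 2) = -70*s^5 + 14*s^4 - 36*s^3 + 20*s^2 + 8*s - 2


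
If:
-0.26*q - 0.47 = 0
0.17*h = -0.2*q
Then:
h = 2.13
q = -1.81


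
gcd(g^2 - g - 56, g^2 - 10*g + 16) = g - 8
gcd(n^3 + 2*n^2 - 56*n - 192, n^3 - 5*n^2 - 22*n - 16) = n - 8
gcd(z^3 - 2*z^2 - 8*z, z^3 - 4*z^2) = z^2 - 4*z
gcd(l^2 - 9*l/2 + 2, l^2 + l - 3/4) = l - 1/2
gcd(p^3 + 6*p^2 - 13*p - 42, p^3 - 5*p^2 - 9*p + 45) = p - 3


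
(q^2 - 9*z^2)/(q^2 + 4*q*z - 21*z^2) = (q + 3*z)/(q + 7*z)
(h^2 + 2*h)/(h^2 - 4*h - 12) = h/(h - 6)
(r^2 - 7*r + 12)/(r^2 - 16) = (r - 3)/(r + 4)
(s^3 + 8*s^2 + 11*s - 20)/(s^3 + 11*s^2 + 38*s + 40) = (s - 1)/(s + 2)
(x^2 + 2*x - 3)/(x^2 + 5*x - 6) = (x + 3)/(x + 6)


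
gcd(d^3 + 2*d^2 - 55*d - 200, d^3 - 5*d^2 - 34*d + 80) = d^2 - 3*d - 40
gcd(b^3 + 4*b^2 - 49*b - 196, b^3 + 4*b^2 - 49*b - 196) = b^3 + 4*b^2 - 49*b - 196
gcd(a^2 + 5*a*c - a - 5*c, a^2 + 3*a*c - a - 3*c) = a - 1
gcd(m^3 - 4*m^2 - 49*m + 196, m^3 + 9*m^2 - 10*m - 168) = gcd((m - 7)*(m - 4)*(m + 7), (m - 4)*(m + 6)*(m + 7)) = m^2 + 3*m - 28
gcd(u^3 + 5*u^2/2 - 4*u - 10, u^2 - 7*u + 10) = u - 2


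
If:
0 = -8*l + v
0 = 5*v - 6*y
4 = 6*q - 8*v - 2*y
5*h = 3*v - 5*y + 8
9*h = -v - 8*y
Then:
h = 368/167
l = -54/167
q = -1754/501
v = -432/167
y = -360/167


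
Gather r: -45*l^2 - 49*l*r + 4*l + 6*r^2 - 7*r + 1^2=-45*l^2 + 4*l + 6*r^2 + r*(-49*l - 7) + 1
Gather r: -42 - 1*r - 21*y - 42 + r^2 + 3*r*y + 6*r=r^2 + r*(3*y + 5) - 21*y - 84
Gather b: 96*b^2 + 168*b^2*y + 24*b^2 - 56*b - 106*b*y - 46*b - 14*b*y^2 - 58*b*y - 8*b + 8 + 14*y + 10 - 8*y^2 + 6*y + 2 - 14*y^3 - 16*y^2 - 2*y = b^2*(168*y + 120) + b*(-14*y^2 - 164*y - 110) - 14*y^3 - 24*y^2 + 18*y + 20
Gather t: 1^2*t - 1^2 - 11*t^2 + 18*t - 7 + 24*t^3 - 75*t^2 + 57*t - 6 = 24*t^3 - 86*t^2 + 76*t - 14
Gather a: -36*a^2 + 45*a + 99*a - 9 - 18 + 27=-36*a^2 + 144*a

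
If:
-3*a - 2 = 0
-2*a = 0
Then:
No Solution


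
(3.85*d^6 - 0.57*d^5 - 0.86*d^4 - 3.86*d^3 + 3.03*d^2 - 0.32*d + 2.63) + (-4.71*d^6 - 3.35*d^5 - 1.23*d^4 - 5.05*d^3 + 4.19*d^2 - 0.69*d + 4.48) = -0.86*d^6 - 3.92*d^5 - 2.09*d^4 - 8.91*d^3 + 7.22*d^2 - 1.01*d + 7.11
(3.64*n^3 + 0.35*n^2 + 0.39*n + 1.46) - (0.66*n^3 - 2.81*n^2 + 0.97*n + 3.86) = 2.98*n^3 + 3.16*n^2 - 0.58*n - 2.4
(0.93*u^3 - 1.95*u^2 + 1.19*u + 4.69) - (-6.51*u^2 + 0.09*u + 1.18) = 0.93*u^3 + 4.56*u^2 + 1.1*u + 3.51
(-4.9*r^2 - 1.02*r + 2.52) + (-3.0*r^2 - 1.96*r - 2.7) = -7.9*r^2 - 2.98*r - 0.18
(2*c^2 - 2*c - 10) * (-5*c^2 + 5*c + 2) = -10*c^4 + 20*c^3 + 44*c^2 - 54*c - 20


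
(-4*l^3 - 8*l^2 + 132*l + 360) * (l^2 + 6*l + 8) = -4*l^5 - 32*l^4 + 52*l^3 + 1088*l^2 + 3216*l + 2880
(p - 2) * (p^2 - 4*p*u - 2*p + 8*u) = p^3 - 4*p^2*u - 4*p^2 + 16*p*u + 4*p - 16*u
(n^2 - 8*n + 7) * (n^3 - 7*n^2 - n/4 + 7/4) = n^5 - 15*n^4 + 251*n^3/4 - 181*n^2/4 - 63*n/4 + 49/4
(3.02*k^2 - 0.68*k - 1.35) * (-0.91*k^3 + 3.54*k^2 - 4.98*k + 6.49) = -2.7482*k^5 + 11.3096*k^4 - 16.2183*k^3 + 18.2072*k^2 + 2.3098*k - 8.7615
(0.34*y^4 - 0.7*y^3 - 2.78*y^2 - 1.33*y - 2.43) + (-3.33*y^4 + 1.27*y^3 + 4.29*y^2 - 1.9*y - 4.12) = -2.99*y^4 + 0.57*y^3 + 1.51*y^2 - 3.23*y - 6.55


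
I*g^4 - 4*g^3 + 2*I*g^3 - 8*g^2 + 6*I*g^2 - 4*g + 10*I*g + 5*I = (g + 1)*(g - I)*(g + 5*I)*(I*g + I)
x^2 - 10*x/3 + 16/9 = (x - 8/3)*(x - 2/3)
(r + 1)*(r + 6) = r^2 + 7*r + 6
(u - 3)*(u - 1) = u^2 - 4*u + 3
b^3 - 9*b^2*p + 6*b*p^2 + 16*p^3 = (b - 8*p)*(b - 2*p)*(b + p)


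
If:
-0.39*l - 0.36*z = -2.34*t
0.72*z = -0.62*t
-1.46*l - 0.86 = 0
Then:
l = -0.59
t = -0.09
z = 0.07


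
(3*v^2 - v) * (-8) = -24*v^2 + 8*v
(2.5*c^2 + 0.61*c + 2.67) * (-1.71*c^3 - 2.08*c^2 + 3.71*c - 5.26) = -4.275*c^5 - 6.2431*c^4 + 3.4405*c^3 - 16.4405*c^2 + 6.6971*c - 14.0442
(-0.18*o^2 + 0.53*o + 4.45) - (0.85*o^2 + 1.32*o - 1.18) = -1.03*o^2 - 0.79*o + 5.63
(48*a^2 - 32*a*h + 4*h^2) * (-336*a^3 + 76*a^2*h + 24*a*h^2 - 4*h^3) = -16128*a^5 + 14400*a^4*h - 2624*a^3*h^2 - 656*a^2*h^3 + 224*a*h^4 - 16*h^5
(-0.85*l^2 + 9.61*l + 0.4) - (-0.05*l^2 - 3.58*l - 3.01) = -0.8*l^2 + 13.19*l + 3.41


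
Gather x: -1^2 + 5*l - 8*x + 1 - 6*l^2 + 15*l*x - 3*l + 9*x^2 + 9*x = -6*l^2 + 2*l + 9*x^2 + x*(15*l + 1)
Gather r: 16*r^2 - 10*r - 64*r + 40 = 16*r^2 - 74*r + 40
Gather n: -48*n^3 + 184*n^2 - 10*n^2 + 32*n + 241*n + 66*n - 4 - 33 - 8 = -48*n^3 + 174*n^2 + 339*n - 45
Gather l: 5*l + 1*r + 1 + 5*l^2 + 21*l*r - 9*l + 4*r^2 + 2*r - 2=5*l^2 + l*(21*r - 4) + 4*r^2 + 3*r - 1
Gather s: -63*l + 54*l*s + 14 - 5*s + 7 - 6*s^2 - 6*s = -63*l - 6*s^2 + s*(54*l - 11) + 21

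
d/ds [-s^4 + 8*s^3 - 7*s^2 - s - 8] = -4*s^3 + 24*s^2 - 14*s - 1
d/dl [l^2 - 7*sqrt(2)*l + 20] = 2*l - 7*sqrt(2)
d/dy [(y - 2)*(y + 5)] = 2*y + 3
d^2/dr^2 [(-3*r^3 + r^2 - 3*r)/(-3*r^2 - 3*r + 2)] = 2*(81*r^3 - 72*r^2 + 90*r + 14)/(27*r^6 + 81*r^5 + 27*r^4 - 81*r^3 - 18*r^2 + 36*r - 8)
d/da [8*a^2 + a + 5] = 16*a + 1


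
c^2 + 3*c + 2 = (c + 1)*(c + 2)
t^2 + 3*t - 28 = (t - 4)*(t + 7)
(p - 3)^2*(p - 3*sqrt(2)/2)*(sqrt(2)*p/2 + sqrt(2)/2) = sqrt(2)*p^4/2 - 5*sqrt(2)*p^3/2 - 3*p^3/2 + 3*sqrt(2)*p^2/2 + 15*p^2/2 - 9*p/2 + 9*sqrt(2)*p/2 - 27/2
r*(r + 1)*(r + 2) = r^3 + 3*r^2 + 2*r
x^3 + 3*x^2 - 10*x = x*(x - 2)*(x + 5)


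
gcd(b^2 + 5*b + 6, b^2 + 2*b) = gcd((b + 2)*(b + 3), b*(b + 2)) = b + 2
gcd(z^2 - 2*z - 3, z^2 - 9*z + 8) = 1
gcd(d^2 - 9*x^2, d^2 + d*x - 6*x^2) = d + 3*x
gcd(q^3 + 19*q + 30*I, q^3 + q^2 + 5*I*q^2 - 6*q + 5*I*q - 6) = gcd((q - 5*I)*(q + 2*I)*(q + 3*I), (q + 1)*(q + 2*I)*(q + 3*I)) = q^2 + 5*I*q - 6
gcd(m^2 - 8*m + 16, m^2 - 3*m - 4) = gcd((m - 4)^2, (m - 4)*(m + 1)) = m - 4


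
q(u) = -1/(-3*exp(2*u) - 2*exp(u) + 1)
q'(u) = -(6*exp(2*u) + 2*exp(u))/(-3*exp(2*u) - 2*exp(u) + 1)^2 = (-6*exp(u) - 2)*exp(u)/(3*exp(2*u) + 2*exp(u) - 1)^2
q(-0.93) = 3.90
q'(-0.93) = -26.27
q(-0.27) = 0.44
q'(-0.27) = -0.97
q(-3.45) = -1.07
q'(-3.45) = -0.08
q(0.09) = 0.21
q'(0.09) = -0.41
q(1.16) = 0.03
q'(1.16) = -0.05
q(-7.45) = -1.00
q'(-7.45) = -0.00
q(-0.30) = 0.47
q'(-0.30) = -1.05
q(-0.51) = 0.78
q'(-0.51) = -2.04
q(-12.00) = -1.00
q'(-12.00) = 0.00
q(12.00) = 0.00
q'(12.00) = 0.00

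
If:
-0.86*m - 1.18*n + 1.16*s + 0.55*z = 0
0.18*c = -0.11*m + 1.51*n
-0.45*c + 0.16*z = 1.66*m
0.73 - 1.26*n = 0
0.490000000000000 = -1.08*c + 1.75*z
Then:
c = 5.56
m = -1.15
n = 0.58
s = -2.02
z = 3.71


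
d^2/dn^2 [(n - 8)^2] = 2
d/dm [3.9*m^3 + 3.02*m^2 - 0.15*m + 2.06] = 11.7*m^2 + 6.04*m - 0.15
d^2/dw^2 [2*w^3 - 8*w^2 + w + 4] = 12*w - 16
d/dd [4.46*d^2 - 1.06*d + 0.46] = 8.92*d - 1.06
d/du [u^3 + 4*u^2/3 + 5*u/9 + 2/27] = 3*u^2 + 8*u/3 + 5/9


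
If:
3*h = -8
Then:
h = -8/3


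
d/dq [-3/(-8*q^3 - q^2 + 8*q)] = 6*(-12*q^2 - q + 4)/(q^2*(8*q^2 + q - 8)^2)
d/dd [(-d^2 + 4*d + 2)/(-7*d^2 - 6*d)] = 2*(17*d^2 + 14*d + 6)/(d^2*(49*d^2 + 84*d + 36))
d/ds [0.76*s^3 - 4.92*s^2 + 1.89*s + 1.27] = 2.28*s^2 - 9.84*s + 1.89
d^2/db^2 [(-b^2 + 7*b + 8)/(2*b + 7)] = -230/(8*b^3 + 84*b^2 + 294*b + 343)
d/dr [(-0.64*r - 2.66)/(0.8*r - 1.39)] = (2.41408*r - 4.194464)/(0.8*r - 1.39)^3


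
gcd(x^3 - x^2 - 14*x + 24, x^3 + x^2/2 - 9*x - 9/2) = x - 3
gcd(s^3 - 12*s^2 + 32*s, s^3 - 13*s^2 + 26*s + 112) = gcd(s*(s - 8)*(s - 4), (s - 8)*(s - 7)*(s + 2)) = s - 8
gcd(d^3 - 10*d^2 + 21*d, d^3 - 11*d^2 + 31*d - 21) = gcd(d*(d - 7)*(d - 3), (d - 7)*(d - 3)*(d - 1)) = d^2 - 10*d + 21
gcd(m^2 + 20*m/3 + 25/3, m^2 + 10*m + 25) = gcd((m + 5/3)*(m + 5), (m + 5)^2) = m + 5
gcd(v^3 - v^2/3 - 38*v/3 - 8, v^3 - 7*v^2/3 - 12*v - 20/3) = v + 2/3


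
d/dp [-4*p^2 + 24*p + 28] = 24 - 8*p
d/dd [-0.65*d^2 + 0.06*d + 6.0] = 0.06 - 1.3*d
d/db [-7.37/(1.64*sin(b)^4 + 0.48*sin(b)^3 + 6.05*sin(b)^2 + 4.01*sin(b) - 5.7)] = (48.3472*sin(b)^3 + 10.6128*sin(b)^2 + 89.177*sin(b) + 29.5537)*cos(b)/(1.64*sin(b)^4 + 0.48*sin(b)^3 + 6.05*sin(b)^2 + 4.01*sin(b) - 5.7)^2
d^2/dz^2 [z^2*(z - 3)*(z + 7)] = 12*z^2 + 24*z - 42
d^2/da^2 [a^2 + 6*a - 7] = 2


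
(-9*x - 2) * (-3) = 27*x + 6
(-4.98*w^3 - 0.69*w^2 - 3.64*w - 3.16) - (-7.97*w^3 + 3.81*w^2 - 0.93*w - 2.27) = 2.99*w^3 - 4.5*w^2 - 2.71*w - 0.89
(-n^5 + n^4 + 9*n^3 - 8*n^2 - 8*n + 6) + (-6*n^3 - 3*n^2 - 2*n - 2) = -n^5 + n^4 + 3*n^3 - 11*n^2 - 10*n + 4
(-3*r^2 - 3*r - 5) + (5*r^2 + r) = 2*r^2 - 2*r - 5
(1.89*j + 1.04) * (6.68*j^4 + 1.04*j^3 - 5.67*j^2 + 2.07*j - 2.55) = 12.6252*j^5 + 8.9128*j^4 - 9.6347*j^3 - 1.9845*j^2 - 2.6667*j - 2.652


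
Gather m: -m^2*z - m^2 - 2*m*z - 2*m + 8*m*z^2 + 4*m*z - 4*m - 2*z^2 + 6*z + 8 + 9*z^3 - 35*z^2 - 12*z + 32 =m^2*(-z - 1) + m*(8*z^2 + 2*z - 6) + 9*z^3 - 37*z^2 - 6*z + 40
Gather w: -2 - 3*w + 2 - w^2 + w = -w^2 - 2*w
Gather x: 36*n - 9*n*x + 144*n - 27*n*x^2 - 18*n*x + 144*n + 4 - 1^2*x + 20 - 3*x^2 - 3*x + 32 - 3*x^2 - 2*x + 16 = 324*n + x^2*(-27*n - 6) + x*(-27*n - 6) + 72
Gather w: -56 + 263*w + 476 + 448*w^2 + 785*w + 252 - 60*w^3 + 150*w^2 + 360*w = -60*w^3 + 598*w^2 + 1408*w + 672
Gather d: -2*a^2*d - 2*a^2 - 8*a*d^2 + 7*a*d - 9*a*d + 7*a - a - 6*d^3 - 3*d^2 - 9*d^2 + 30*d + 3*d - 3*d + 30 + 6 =-2*a^2 + 6*a - 6*d^3 + d^2*(-8*a - 12) + d*(-2*a^2 - 2*a + 30) + 36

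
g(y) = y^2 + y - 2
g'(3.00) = 7.00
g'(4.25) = 9.50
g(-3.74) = 8.25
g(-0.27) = -2.20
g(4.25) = 20.31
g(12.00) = 154.00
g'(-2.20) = -3.40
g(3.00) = 10.00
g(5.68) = 35.94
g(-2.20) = 0.64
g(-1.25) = -1.69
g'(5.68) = 12.36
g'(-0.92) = -0.84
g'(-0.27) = 0.46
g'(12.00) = 25.00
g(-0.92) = -2.07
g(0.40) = -1.44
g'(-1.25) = -1.50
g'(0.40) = 1.80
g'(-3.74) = -6.48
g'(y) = 2*y + 1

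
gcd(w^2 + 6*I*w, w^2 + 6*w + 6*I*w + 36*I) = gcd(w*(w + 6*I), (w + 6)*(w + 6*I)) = w + 6*I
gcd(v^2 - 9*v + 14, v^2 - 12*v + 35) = v - 7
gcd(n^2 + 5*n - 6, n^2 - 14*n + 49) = 1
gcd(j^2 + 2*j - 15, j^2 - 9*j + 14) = 1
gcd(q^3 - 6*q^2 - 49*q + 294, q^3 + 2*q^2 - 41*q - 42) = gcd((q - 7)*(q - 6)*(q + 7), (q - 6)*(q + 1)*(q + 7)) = q^2 + q - 42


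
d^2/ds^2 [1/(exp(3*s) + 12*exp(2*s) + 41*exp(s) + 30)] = (2*(3*exp(2*s) + 24*exp(s) + 41)^2*exp(s) - (9*exp(2*s) + 48*exp(s) + 41)*(exp(3*s) + 12*exp(2*s) + 41*exp(s) + 30))*exp(s)/(exp(3*s) + 12*exp(2*s) + 41*exp(s) + 30)^3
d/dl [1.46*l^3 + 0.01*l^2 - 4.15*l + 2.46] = 4.38*l^2 + 0.02*l - 4.15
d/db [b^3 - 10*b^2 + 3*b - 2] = 3*b^2 - 20*b + 3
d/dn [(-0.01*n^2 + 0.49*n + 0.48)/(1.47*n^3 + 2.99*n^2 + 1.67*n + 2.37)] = (0.0147*n^4 - 1.4406*n^3 - 3.5986*n^2 - 2.9178*n + 0.3597)/(2.1609*n^6 + 8.7906*n^5 + 13.8499*n^4 + 16.9544*n^3 + 16.9615*n^2 + 7.9158*n + 5.6169)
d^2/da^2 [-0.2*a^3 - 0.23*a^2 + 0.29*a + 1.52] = -1.2*a - 0.46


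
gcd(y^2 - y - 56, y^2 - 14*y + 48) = y - 8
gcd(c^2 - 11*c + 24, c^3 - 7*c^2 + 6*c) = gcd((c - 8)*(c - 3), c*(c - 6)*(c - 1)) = 1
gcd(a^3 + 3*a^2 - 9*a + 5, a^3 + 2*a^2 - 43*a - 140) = a + 5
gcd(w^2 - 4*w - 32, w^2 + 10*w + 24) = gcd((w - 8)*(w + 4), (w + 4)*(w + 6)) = w + 4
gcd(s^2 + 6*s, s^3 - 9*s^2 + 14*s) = s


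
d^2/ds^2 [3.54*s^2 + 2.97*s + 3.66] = 7.08000000000000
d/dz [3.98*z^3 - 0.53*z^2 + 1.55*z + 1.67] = 11.94*z^2 - 1.06*z + 1.55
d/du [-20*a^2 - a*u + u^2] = -a + 2*u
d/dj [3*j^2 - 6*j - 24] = 6*j - 6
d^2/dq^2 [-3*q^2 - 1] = -6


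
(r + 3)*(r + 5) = r^2 + 8*r + 15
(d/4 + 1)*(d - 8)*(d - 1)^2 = d^4/4 - 3*d^3/2 - 23*d^2/4 + 15*d - 8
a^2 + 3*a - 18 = (a - 3)*(a + 6)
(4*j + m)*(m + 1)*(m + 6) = 4*j*m^2 + 28*j*m + 24*j + m^3 + 7*m^2 + 6*m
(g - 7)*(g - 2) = g^2 - 9*g + 14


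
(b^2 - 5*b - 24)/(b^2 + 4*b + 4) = (b^2 - 5*b - 24)/(b^2 + 4*b + 4)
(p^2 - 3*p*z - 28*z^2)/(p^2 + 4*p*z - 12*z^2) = (p^2 - 3*p*z - 28*z^2)/(p^2 + 4*p*z - 12*z^2)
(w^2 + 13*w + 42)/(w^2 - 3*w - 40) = (w^2 + 13*w + 42)/(w^2 - 3*w - 40)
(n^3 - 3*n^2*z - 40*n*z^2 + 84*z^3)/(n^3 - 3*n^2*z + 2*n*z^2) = (-n^2 + n*z + 42*z^2)/(n*(-n + z))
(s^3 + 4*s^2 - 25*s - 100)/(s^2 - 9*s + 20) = (s^2 + 9*s + 20)/(s - 4)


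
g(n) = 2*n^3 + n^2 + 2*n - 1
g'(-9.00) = 470.00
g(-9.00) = -1396.00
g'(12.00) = 890.00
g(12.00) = 3623.00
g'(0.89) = 8.53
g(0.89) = 2.98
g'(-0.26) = 1.89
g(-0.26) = -1.49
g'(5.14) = 170.80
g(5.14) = 307.29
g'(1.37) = 16.00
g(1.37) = 8.76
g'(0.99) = 9.86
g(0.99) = 3.90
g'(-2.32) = 29.65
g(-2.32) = -25.23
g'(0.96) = 9.45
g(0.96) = 3.61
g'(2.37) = 40.44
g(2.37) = 35.98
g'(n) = 6*n^2 + 2*n + 2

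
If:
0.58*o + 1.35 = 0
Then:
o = -2.33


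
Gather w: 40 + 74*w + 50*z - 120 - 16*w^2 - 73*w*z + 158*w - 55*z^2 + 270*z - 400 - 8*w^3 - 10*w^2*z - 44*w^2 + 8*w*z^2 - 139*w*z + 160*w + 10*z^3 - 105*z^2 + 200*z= -8*w^3 + w^2*(-10*z - 60) + w*(8*z^2 - 212*z + 392) + 10*z^3 - 160*z^2 + 520*z - 480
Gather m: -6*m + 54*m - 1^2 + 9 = 48*m + 8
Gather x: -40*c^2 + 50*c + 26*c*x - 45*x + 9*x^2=-40*c^2 + 50*c + 9*x^2 + x*(26*c - 45)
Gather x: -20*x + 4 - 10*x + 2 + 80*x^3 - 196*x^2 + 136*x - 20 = 80*x^3 - 196*x^2 + 106*x - 14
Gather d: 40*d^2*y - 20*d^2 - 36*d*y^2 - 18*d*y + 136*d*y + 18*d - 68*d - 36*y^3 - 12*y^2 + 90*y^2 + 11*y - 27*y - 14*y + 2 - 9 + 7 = d^2*(40*y - 20) + d*(-36*y^2 + 118*y - 50) - 36*y^3 + 78*y^2 - 30*y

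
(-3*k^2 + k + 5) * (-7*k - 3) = 21*k^3 + 2*k^2 - 38*k - 15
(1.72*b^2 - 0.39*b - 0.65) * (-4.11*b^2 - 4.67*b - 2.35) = -7.0692*b^4 - 6.4295*b^3 + 0.450800000000001*b^2 + 3.952*b + 1.5275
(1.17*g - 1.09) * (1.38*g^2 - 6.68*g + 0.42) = 1.6146*g^3 - 9.3198*g^2 + 7.7726*g - 0.4578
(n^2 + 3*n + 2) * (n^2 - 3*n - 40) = n^4 - 47*n^2 - 126*n - 80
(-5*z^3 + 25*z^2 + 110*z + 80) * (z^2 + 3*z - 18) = -5*z^5 + 10*z^4 + 275*z^3 - 40*z^2 - 1740*z - 1440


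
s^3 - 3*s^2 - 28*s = s*(s - 7)*(s + 4)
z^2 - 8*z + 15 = (z - 5)*(z - 3)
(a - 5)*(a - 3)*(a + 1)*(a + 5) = a^4 - 2*a^3 - 28*a^2 + 50*a + 75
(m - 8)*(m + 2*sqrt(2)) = m^2 - 8*m + 2*sqrt(2)*m - 16*sqrt(2)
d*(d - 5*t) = d^2 - 5*d*t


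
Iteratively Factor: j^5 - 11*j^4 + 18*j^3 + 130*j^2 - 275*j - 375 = (j - 5)*(j^4 - 6*j^3 - 12*j^2 + 70*j + 75) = (j - 5)^2*(j^3 - j^2 - 17*j - 15) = (j - 5)^3*(j^2 + 4*j + 3) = (j - 5)^3*(j + 1)*(j + 3)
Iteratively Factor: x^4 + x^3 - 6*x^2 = (x - 2)*(x^3 + 3*x^2) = (x - 2)*(x + 3)*(x^2) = x*(x - 2)*(x + 3)*(x)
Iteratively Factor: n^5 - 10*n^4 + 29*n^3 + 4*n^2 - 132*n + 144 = (n - 4)*(n^4 - 6*n^3 + 5*n^2 + 24*n - 36) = (n - 4)*(n - 3)*(n^3 - 3*n^2 - 4*n + 12) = (n - 4)*(n - 3)^2*(n^2 - 4) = (n - 4)*(n - 3)^2*(n - 2)*(n + 2)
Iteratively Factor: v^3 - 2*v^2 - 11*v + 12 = (v - 1)*(v^2 - v - 12) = (v - 1)*(v + 3)*(v - 4)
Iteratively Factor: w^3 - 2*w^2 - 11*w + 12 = (w + 3)*(w^2 - 5*w + 4) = (w - 4)*(w + 3)*(w - 1)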